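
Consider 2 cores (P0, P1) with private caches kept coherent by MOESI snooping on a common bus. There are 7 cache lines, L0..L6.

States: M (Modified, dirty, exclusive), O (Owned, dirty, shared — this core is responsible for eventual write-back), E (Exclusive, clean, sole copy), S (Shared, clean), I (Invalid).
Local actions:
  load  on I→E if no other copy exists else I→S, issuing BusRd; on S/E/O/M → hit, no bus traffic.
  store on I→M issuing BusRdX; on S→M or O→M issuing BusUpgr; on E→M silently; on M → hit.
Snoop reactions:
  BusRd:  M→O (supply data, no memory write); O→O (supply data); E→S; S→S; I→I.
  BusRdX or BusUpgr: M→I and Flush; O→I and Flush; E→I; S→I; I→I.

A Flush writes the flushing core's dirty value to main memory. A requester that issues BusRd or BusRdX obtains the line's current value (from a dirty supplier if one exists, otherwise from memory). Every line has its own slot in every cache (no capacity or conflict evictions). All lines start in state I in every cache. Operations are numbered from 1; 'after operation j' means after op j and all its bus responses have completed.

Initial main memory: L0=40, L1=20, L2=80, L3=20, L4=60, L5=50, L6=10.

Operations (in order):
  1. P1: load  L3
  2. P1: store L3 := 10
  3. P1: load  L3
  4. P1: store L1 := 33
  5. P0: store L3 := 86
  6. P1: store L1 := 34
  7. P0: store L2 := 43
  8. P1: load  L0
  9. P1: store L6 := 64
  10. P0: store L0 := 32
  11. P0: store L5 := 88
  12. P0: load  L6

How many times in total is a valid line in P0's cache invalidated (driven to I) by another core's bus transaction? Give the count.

invalidations = 0

[1] P1: load  L3 | P0:I, P1:E(20) | bus: BusRd
[2] P1: store L3 := 10 | P0:I, P1:M(10) | bus: none
[3] P1: load  L3 | P0:I, P1:M(10) | bus: none
[4] P1: store L1 := 33 | P0:I, P1:M(33) | bus: BusRdX
[5] P0: store L3 := 86 | P0:M(86), P1:I | bus: BusRdX,Flush
[6] P1: store L1 := 34 | P0:I, P1:M(34) | bus: none
[7] P0: store L2 := 43 | P0:M(43), P1:I | bus: BusRdX
[8] P1: load  L0 | P0:I, P1:E(40) | bus: BusRd
[9] P1: store L6 := 64 | P0:I, P1:M(64) | bus: BusRdX
[10] P0: store L0 := 32 | P0:M(32), P1:I | bus: BusRdX
[11] P0: store L5 := 88 | P0:M(88), P1:I | bus: BusRdX
[12] P0: load  L6 | P0:S(64), P1:O(64) | bus: BusRd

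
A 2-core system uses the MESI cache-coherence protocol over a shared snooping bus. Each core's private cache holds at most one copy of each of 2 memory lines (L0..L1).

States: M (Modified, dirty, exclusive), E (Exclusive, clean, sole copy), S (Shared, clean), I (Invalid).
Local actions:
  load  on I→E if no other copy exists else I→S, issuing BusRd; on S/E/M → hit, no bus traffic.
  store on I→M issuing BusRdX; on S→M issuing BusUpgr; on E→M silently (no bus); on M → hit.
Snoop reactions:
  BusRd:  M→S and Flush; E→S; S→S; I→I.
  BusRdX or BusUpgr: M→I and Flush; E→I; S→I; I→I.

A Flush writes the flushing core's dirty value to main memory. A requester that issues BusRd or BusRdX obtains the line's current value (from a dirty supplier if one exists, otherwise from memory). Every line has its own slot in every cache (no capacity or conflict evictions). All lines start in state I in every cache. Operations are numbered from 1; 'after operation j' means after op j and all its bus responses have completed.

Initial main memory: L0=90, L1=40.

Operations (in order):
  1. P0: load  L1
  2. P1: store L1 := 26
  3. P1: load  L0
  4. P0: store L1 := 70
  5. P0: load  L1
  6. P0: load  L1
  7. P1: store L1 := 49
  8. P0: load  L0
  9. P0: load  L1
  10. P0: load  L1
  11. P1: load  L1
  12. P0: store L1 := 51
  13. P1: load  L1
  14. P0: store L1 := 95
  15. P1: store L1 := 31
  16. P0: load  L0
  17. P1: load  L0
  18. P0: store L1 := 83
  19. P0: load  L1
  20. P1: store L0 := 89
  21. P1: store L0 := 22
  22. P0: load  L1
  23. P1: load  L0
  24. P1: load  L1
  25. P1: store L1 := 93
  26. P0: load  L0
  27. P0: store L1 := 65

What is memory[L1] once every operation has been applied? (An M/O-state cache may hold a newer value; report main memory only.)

memory[L1] = 93

step 1: P0: load  L1  ⟶  EI  (L1)  txn=BusRd  M[L1]=40
step 2: P1: store L1 := 26  ⟶  IM  (L1)  txn=BusRdX  M[L1]=40
step 3: P1: load  L0  ⟶  IE  (L0)  txn=BusRd  M[L0]=90
step 4: P0: store L1 := 70  ⟶  MI  (L1)  txn=BusRdX+Flush  M[L1]=26
step 5: P0: load  L1  ⟶  MI  (L1)  txn=∅  M[L1]=26
step 6: P0: load  L1  ⟶  MI  (L1)  txn=∅  M[L1]=26
step 7: P1: store L1 := 49  ⟶  IM  (L1)  txn=BusRdX+Flush  M[L1]=70
step 8: P0: load  L0  ⟶  SS  (L0)  txn=BusRd  M[L0]=90
step 9: P0: load  L1  ⟶  SS  (L1)  txn=BusRd+Flush  M[L1]=49
step 10: P0: load  L1  ⟶  SS  (L1)  txn=∅  M[L1]=49
step 11: P1: load  L1  ⟶  SS  (L1)  txn=∅  M[L1]=49
step 12: P0: store L1 := 51  ⟶  MI  (L1)  txn=BusUpgr  M[L1]=49
step 13: P1: load  L1  ⟶  SS  (L1)  txn=BusRd+Flush  M[L1]=51
step 14: P0: store L1 := 95  ⟶  MI  (L1)  txn=BusUpgr  M[L1]=51
step 15: P1: store L1 := 31  ⟶  IM  (L1)  txn=BusRdX+Flush  M[L1]=95
step 16: P0: load  L0  ⟶  SS  (L0)  txn=∅  M[L0]=90
step 17: P1: load  L0  ⟶  SS  (L0)  txn=∅  M[L0]=90
step 18: P0: store L1 := 83  ⟶  MI  (L1)  txn=BusRdX+Flush  M[L1]=31
step 19: P0: load  L1  ⟶  MI  (L1)  txn=∅  M[L1]=31
step 20: P1: store L0 := 89  ⟶  IM  (L0)  txn=BusUpgr  M[L0]=90
step 21: P1: store L0 := 22  ⟶  IM  (L0)  txn=∅  M[L0]=90
step 22: P0: load  L1  ⟶  MI  (L1)  txn=∅  M[L1]=31
step 23: P1: load  L0  ⟶  IM  (L0)  txn=∅  M[L0]=90
step 24: P1: load  L1  ⟶  SS  (L1)  txn=BusRd+Flush  M[L1]=83
step 25: P1: store L1 := 93  ⟶  IM  (L1)  txn=BusUpgr  M[L1]=83
step 26: P0: load  L0  ⟶  SS  (L0)  txn=BusRd+Flush  M[L0]=22
step 27: P0: store L1 := 65  ⟶  MI  (L1)  txn=BusRdX+Flush  M[L1]=93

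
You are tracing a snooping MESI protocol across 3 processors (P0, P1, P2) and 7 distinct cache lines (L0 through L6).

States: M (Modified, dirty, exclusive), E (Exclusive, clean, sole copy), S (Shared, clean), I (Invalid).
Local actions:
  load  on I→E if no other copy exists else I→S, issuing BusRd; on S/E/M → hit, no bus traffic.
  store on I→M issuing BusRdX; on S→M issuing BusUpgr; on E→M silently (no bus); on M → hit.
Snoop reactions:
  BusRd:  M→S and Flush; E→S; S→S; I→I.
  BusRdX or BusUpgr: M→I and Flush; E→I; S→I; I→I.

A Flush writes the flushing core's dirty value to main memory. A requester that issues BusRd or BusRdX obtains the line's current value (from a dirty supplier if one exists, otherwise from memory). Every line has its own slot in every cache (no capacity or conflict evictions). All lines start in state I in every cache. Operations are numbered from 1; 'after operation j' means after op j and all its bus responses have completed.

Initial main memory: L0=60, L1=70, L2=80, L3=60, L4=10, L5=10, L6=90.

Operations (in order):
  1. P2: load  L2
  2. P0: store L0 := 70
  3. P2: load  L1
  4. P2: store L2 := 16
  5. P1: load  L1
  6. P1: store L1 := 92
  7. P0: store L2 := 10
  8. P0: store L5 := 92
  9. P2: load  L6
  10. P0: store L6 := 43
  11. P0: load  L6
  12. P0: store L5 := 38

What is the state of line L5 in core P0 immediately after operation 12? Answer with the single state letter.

state = M

step 1: P2: load  L2  ⟶  IIE  (L2)  txn=BusRd  M[L2]=80
step 2: P0: store L0 := 70  ⟶  MII  (L0)  txn=BusRdX  M[L0]=60
step 3: P2: load  L1  ⟶  IIE  (L1)  txn=BusRd  M[L1]=70
step 4: P2: store L2 := 16  ⟶  IIM  (L2)  txn=∅  M[L2]=80
step 5: P1: load  L1  ⟶  ISS  (L1)  txn=BusRd  M[L1]=70
step 6: P1: store L1 := 92  ⟶  IMI  (L1)  txn=BusUpgr  M[L1]=70
step 7: P0: store L2 := 10  ⟶  MII  (L2)  txn=BusRdX+Flush  M[L2]=16
step 8: P0: store L5 := 92  ⟶  MII  (L5)  txn=BusRdX  M[L5]=10
step 9: P2: load  L6  ⟶  IIE  (L6)  txn=BusRd  M[L6]=90
step 10: P0: store L6 := 43  ⟶  MII  (L6)  txn=BusRdX  M[L6]=90
step 11: P0: load  L6  ⟶  MII  (L6)  txn=∅  M[L6]=90
step 12: P0: store L5 := 38  ⟶  MII  (L5)  txn=∅  M[L5]=10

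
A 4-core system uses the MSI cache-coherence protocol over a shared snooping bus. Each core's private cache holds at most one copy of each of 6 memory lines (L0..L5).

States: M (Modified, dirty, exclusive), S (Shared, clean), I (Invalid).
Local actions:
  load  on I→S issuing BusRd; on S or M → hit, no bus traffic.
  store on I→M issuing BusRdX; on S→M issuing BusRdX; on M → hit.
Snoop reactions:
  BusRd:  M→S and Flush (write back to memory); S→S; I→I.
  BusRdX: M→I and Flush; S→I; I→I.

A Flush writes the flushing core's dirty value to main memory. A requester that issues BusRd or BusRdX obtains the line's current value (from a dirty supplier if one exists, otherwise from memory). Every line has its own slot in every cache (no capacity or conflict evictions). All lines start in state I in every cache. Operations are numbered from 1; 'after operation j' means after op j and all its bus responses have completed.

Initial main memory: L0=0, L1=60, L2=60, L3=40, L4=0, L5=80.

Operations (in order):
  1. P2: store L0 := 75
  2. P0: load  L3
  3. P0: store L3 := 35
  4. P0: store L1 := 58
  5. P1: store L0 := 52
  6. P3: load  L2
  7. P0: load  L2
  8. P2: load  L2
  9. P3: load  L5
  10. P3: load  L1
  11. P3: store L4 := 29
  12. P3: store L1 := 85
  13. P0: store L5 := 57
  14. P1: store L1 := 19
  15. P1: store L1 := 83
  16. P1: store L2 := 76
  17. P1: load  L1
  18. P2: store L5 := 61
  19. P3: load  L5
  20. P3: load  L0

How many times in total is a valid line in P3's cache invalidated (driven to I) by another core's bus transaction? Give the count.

invalidations = 3

1. P2: store L0 := 75  bus=[BusRdX]  L0: P0=I P1=I P2=M P3=I  mem[L0]=0
2. P0: load  L3  bus=[BusRd]  L3: P0=S P1=I P2=I P3=I  mem[L3]=40
3. P0: store L3 := 35  bus=[BusRdX]  L3: P0=M P1=I P2=I P3=I  mem[L3]=40
4. P0: store L1 := 58  bus=[BusRdX]  L1: P0=M P1=I P2=I P3=I  mem[L1]=60
5. P1: store L0 := 52  bus=[BusRdX,Flush]  L0: P0=I P1=M P2=I P3=I  mem[L0]=75
6. P3: load  L2  bus=[BusRd]  L2: P0=I P1=I P2=I P3=S  mem[L2]=60
7. P0: load  L2  bus=[BusRd]  L2: P0=S P1=I P2=I P3=S  mem[L2]=60
8. P2: load  L2  bus=[BusRd]  L2: P0=S P1=I P2=S P3=S  mem[L2]=60
9. P3: load  L5  bus=[BusRd]  L5: P0=I P1=I P2=I P3=S  mem[L5]=80
10. P3: load  L1  bus=[BusRd,Flush]  L1: P0=S P1=I P2=I P3=S  mem[L1]=58
11. P3: store L4 := 29  bus=[BusRdX]  L4: P0=I P1=I P2=I P3=M  mem[L4]=0
12. P3: store L1 := 85  bus=[BusRdX]  L1: P0=I P1=I P2=I P3=M  mem[L1]=58
13. P0: store L5 := 57  bus=[BusRdX]  L5: P0=M P1=I P2=I P3=I  mem[L5]=80
14. P1: store L1 := 19  bus=[BusRdX,Flush]  L1: P0=I P1=M P2=I P3=I  mem[L1]=85
15. P1: store L1 := 83  bus=[-]  L1: P0=I P1=M P2=I P3=I  mem[L1]=85
16. P1: store L2 := 76  bus=[BusRdX]  L2: P0=I P1=M P2=I P3=I  mem[L2]=60
17. P1: load  L1  bus=[-]  L1: P0=I P1=M P2=I P3=I  mem[L1]=85
18. P2: store L5 := 61  bus=[BusRdX,Flush]  L5: P0=I P1=I P2=M P3=I  mem[L5]=57
19. P3: load  L5  bus=[BusRd,Flush]  L5: P0=I P1=I P2=S P3=S  mem[L5]=61
20. P3: load  L0  bus=[BusRd,Flush]  L0: P0=I P1=S P2=I P3=S  mem[L0]=52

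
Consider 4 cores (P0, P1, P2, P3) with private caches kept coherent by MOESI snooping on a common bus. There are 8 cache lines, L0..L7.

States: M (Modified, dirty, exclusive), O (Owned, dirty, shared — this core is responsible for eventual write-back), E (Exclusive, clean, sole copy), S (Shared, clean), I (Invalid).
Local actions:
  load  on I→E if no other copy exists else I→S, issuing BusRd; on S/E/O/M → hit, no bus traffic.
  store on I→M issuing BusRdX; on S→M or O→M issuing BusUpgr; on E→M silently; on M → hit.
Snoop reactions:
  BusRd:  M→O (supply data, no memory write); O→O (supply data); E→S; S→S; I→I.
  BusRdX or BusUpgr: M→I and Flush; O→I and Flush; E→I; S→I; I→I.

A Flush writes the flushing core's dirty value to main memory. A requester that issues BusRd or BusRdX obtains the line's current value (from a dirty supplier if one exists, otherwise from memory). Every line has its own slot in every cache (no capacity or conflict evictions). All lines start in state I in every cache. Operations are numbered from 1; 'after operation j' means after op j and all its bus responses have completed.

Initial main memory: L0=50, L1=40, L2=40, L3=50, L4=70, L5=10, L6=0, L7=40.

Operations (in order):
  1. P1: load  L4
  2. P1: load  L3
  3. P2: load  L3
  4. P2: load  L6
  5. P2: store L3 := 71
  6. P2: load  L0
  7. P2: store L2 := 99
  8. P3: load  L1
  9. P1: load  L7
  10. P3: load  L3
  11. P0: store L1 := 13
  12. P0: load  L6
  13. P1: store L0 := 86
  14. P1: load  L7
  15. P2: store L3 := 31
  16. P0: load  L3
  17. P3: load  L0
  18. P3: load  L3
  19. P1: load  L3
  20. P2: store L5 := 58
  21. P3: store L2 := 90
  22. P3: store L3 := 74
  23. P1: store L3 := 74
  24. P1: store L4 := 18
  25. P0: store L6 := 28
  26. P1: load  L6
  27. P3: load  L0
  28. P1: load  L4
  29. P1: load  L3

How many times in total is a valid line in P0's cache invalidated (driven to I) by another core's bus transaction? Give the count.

1. P1: load  L4  bus=[BusRd]  L4: P0=I P1=E P2=I P3=I  mem[L4]=70
2. P1: load  L3  bus=[BusRd]  L3: P0=I P1=E P2=I P3=I  mem[L3]=50
3. P2: load  L3  bus=[BusRd]  L3: P0=I P1=S P2=S P3=I  mem[L3]=50
4. P2: load  L6  bus=[BusRd]  L6: P0=I P1=I P2=E P3=I  mem[L6]=0
5. P2: store L3 := 71  bus=[BusUpgr]  L3: P0=I P1=I P2=M P3=I  mem[L3]=50
6. P2: load  L0  bus=[BusRd]  L0: P0=I P1=I P2=E P3=I  mem[L0]=50
7. P2: store L2 := 99  bus=[BusRdX]  L2: P0=I P1=I P2=M P3=I  mem[L2]=40
8. P3: load  L1  bus=[BusRd]  L1: P0=I P1=I P2=I P3=E  mem[L1]=40
9. P1: load  L7  bus=[BusRd]  L7: P0=I P1=E P2=I P3=I  mem[L7]=40
10. P3: load  L3  bus=[BusRd]  L3: P0=I P1=I P2=O P3=S  mem[L3]=50
11. P0: store L1 := 13  bus=[BusRdX]  L1: P0=M P1=I P2=I P3=I  mem[L1]=40
12. P0: load  L6  bus=[BusRd]  L6: P0=S P1=I P2=S P3=I  mem[L6]=0
13. P1: store L0 := 86  bus=[BusRdX]  L0: P0=I P1=M P2=I P3=I  mem[L0]=50
14. P1: load  L7  bus=[-]  L7: P0=I P1=E P2=I P3=I  mem[L7]=40
15. P2: store L3 := 31  bus=[BusUpgr]  L3: P0=I P1=I P2=M P3=I  mem[L3]=50
16. P0: load  L3  bus=[BusRd]  L3: P0=S P1=I P2=O P3=I  mem[L3]=50
17. P3: load  L0  bus=[BusRd]  L0: P0=I P1=O P2=I P3=S  mem[L0]=50
18. P3: load  L3  bus=[BusRd]  L3: P0=S P1=I P2=O P3=S  mem[L3]=50
19. P1: load  L3  bus=[BusRd]  L3: P0=S P1=S P2=O P3=S  mem[L3]=50
20. P2: store L5 := 58  bus=[BusRdX]  L5: P0=I P1=I P2=M P3=I  mem[L5]=10
21. P3: store L2 := 90  bus=[BusRdX,Flush]  L2: P0=I P1=I P2=I P3=M  mem[L2]=99
22. P3: store L3 := 74  bus=[BusUpgr,Flush]  L3: P0=I P1=I P2=I P3=M  mem[L3]=31
23. P1: store L3 := 74  bus=[BusRdX,Flush]  L3: P0=I P1=M P2=I P3=I  mem[L3]=74
24. P1: store L4 := 18  bus=[-]  L4: P0=I P1=M P2=I P3=I  mem[L4]=70
25. P0: store L6 := 28  bus=[BusUpgr]  L6: P0=M P1=I P2=I P3=I  mem[L6]=0
26. P1: load  L6  bus=[BusRd]  L6: P0=O P1=S P2=I P3=I  mem[L6]=0
27. P3: load  L0  bus=[-]  L0: P0=I P1=O P2=I P3=S  mem[L0]=50
28. P1: load  L4  bus=[-]  L4: P0=I P1=M P2=I P3=I  mem[L4]=70
29. P1: load  L3  bus=[-]  L3: P0=I P1=M P2=I P3=I  mem[L3]=74

invalidations = 1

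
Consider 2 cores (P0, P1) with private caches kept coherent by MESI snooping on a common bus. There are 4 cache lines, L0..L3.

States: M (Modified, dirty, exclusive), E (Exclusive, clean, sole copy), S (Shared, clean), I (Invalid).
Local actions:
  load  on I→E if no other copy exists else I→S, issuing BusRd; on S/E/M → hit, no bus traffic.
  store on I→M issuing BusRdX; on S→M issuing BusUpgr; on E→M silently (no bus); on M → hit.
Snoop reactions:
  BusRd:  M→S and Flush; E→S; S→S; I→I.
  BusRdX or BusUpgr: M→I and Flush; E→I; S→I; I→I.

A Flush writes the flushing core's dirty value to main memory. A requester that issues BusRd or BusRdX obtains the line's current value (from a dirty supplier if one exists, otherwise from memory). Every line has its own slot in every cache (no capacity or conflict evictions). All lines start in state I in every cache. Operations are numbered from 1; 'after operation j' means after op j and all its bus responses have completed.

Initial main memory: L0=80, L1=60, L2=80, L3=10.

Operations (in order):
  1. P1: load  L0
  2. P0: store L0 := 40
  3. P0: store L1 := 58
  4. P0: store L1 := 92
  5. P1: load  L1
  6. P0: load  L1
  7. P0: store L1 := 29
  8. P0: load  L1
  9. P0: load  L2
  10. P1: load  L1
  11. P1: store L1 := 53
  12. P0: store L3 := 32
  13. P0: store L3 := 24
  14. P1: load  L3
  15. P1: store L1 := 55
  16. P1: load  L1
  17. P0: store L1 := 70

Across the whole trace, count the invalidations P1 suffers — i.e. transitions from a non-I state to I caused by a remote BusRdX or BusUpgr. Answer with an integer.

[1] P1: load  L0 | P0:I, P1:E(80) | bus: BusRd
[2] P0: store L0 := 40 | P0:M(40), P1:I | bus: BusRdX
[3] P0: store L1 := 58 | P0:M(58), P1:I | bus: BusRdX
[4] P0: store L1 := 92 | P0:M(92), P1:I | bus: none
[5] P1: load  L1 | P0:S(92), P1:S(92) | bus: BusRd,Flush
[6] P0: load  L1 | P0:S(92), P1:S(92) | bus: none
[7] P0: store L1 := 29 | P0:M(29), P1:I | bus: BusUpgr
[8] P0: load  L1 | P0:M(29), P1:I | bus: none
[9] P0: load  L2 | P0:E(80), P1:I | bus: BusRd
[10] P1: load  L1 | P0:S(29), P1:S(29) | bus: BusRd,Flush
[11] P1: store L1 := 53 | P0:I, P1:M(53) | bus: BusUpgr
[12] P0: store L3 := 32 | P0:M(32), P1:I | bus: BusRdX
[13] P0: store L3 := 24 | P0:M(24), P1:I | bus: none
[14] P1: load  L3 | P0:S(24), P1:S(24) | bus: BusRd,Flush
[15] P1: store L1 := 55 | P0:I, P1:M(55) | bus: none
[16] P1: load  L1 | P0:I, P1:M(55) | bus: none
[17] P0: store L1 := 70 | P0:M(70), P1:I | bus: BusRdX,Flush

invalidations = 3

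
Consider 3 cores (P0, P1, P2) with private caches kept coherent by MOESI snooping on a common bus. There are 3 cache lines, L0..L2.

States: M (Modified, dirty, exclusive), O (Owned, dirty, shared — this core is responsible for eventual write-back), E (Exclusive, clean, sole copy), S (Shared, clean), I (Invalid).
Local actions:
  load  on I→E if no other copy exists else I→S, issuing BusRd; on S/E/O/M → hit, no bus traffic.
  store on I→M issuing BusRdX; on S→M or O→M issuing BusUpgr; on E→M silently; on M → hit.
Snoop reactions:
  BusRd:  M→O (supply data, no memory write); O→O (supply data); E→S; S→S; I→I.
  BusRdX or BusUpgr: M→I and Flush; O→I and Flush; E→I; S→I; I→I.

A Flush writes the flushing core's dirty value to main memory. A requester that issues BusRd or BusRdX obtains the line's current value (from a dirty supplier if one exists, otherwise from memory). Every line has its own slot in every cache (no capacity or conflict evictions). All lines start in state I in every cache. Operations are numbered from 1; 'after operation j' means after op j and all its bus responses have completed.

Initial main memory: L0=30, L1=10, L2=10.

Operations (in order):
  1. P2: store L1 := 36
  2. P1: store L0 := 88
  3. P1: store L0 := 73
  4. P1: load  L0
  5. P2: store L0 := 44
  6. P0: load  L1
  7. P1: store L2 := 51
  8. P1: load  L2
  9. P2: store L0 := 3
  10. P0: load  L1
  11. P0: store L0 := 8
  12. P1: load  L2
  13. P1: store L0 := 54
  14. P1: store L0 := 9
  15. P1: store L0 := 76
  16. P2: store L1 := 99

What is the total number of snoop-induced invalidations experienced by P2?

invalidations = 1

  op1 P2: store L1 := 36 → I/I/M on L1; bus BusRdX; mem=10
  op2 P1: store L0 := 88 → I/M/I on L0; bus BusRdX; mem=30
  op3 P1: store L0 := 73 → I/M/I on L0; bus (none); mem=30
  op4 P1: load  L0 → I/M/I on L0; bus (none); mem=30
  op5 P2: store L0 := 44 → I/I/M on L0; bus BusRdX Flush; mem=73
  op6 P0: load  L1 → S/I/O on L1; bus BusRd; mem=10
  op7 P1: store L2 := 51 → I/M/I on L2; bus BusRdX; mem=10
  op8 P1: load  L2 → I/M/I on L2; bus (none); mem=10
  op9 P2: store L0 := 3 → I/I/M on L0; bus (none); mem=73
  op10 P0: load  L1 → S/I/O on L1; bus (none); mem=10
  op11 P0: store L0 := 8 → M/I/I on L0; bus BusRdX Flush; mem=3
  op12 P1: load  L2 → I/M/I on L2; bus (none); mem=10
  op13 P1: store L0 := 54 → I/M/I on L0; bus BusRdX Flush; mem=8
  op14 P1: store L0 := 9 → I/M/I on L0; bus (none); mem=8
  op15 P1: store L0 := 76 → I/M/I on L0; bus (none); mem=8
  op16 P2: store L1 := 99 → I/I/M on L1; bus BusUpgr; mem=10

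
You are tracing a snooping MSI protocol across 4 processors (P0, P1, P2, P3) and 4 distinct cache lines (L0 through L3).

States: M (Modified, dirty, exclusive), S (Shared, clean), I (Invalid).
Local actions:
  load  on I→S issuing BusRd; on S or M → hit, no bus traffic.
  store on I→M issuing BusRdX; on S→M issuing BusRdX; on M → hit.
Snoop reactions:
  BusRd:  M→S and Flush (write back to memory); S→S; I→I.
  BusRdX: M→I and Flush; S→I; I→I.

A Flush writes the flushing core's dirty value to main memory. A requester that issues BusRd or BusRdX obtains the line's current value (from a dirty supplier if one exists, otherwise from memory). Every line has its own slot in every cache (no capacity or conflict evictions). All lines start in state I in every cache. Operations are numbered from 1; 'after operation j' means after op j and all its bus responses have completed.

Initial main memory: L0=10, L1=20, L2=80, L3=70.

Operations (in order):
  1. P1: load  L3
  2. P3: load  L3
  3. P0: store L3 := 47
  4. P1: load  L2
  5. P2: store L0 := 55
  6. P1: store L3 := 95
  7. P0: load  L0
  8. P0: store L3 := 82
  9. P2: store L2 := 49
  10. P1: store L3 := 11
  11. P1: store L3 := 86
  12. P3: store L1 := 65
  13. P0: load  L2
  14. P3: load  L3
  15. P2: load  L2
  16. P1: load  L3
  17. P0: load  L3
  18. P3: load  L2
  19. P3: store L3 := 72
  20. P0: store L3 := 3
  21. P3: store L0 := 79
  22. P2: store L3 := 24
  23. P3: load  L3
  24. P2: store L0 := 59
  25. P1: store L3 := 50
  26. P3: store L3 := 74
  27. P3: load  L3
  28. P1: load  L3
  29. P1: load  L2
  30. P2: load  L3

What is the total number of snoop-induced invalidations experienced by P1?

step 1: P1: load  L3  ⟶  ISII  (L3)  txn=BusRd  M[L3]=70
step 2: P3: load  L3  ⟶  ISIS  (L3)  txn=BusRd  M[L3]=70
step 3: P0: store L3 := 47  ⟶  MIII  (L3)  txn=BusRdX  M[L3]=70
step 4: P1: load  L2  ⟶  ISII  (L2)  txn=BusRd  M[L2]=80
step 5: P2: store L0 := 55  ⟶  IIMI  (L0)  txn=BusRdX  M[L0]=10
step 6: P1: store L3 := 95  ⟶  IMII  (L3)  txn=BusRdX+Flush  M[L3]=47
step 7: P0: load  L0  ⟶  SISI  (L0)  txn=BusRd+Flush  M[L0]=55
step 8: P0: store L3 := 82  ⟶  MIII  (L3)  txn=BusRdX+Flush  M[L3]=95
step 9: P2: store L2 := 49  ⟶  IIMI  (L2)  txn=BusRdX  M[L2]=80
step 10: P1: store L3 := 11  ⟶  IMII  (L3)  txn=BusRdX+Flush  M[L3]=82
step 11: P1: store L3 := 86  ⟶  IMII  (L3)  txn=∅  M[L3]=82
step 12: P3: store L1 := 65  ⟶  IIIM  (L1)  txn=BusRdX  M[L1]=20
step 13: P0: load  L2  ⟶  SISI  (L2)  txn=BusRd+Flush  M[L2]=49
step 14: P3: load  L3  ⟶  ISIS  (L3)  txn=BusRd+Flush  M[L3]=86
step 15: P2: load  L2  ⟶  SISI  (L2)  txn=∅  M[L2]=49
step 16: P1: load  L3  ⟶  ISIS  (L3)  txn=∅  M[L3]=86
step 17: P0: load  L3  ⟶  SSIS  (L3)  txn=BusRd  M[L3]=86
step 18: P3: load  L2  ⟶  SISS  (L2)  txn=BusRd  M[L2]=49
step 19: P3: store L3 := 72  ⟶  IIIM  (L3)  txn=BusRdX  M[L3]=86
step 20: P0: store L3 := 3  ⟶  MIII  (L3)  txn=BusRdX+Flush  M[L3]=72
step 21: P3: store L0 := 79  ⟶  IIIM  (L0)  txn=BusRdX  M[L0]=55
step 22: P2: store L3 := 24  ⟶  IIMI  (L3)  txn=BusRdX+Flush  M[L3]=3
step 23: P3: load  L3  ⟶  IISS  (L3)  txn=BusRd+Flush  M[L3]=24
step 24: P2: store L0 := 59  ⟶  IIMI  (L0)  txn=BusRdX+Flush  M[L0]=79
step 25: P1: store L3 := 50  ⟶  IMII  (L3)  txn=BusRdX  M[L3]=24
step 26: P3: store L3 := 74  ⟶  IIIM  (L3)  txn=BusRdX+Flush  M[L3]=50
step 27: P3: load  L3  ⟶  IIIM  (L3)  txn=∅  M[L3]=50
step 28: P1: load  L3  ⟶  ISIS  (L3)  txn=BusRd+Flush  M[L3]=74
step 29: P1: load  L2  ⟶  SSSS  (L2)  txn=BusRd  M[L2]=49
step 30: P2: load  L3  ⟶  ISSS  (L3)  txn=BusRd  M[L3]=74

invalidations = 5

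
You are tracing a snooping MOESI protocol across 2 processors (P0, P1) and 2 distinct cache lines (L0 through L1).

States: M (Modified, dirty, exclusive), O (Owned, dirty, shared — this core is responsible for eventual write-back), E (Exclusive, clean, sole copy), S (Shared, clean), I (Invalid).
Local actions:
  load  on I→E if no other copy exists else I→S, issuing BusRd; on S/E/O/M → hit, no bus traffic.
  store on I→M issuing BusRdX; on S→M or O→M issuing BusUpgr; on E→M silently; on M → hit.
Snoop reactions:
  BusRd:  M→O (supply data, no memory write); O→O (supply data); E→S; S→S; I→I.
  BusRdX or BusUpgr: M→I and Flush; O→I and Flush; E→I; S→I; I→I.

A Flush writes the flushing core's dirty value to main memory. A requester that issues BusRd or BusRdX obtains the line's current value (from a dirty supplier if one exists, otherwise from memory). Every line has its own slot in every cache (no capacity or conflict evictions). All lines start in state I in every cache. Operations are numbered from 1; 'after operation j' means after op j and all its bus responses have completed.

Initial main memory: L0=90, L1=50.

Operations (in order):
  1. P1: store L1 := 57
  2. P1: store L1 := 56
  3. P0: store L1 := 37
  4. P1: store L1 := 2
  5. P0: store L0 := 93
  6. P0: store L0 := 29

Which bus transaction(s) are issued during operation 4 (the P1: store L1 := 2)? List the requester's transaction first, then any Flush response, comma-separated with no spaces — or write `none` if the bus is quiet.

bus = BusRdX,Flush

[1] P1: store L1 := 57 | P0:I, P1:M(57) | bus: BusRdX
[2] P1: store L1 := 56 | P0:I, P1:M(56) | bus: none
[3] P0: store L1 := 37 | P0:M(37), P1:I | bus: BusRdX,Flush
[4] P1: store L1 := 2 | P0:I, P1:M(2) | bus: BusRdX,Flush
[5] P0: store L0 := 93 | P0:M(93), P1:I | bus: BusRdX
[6] P0: store L0 := 29 | P0:M(29), P1:I | bus: none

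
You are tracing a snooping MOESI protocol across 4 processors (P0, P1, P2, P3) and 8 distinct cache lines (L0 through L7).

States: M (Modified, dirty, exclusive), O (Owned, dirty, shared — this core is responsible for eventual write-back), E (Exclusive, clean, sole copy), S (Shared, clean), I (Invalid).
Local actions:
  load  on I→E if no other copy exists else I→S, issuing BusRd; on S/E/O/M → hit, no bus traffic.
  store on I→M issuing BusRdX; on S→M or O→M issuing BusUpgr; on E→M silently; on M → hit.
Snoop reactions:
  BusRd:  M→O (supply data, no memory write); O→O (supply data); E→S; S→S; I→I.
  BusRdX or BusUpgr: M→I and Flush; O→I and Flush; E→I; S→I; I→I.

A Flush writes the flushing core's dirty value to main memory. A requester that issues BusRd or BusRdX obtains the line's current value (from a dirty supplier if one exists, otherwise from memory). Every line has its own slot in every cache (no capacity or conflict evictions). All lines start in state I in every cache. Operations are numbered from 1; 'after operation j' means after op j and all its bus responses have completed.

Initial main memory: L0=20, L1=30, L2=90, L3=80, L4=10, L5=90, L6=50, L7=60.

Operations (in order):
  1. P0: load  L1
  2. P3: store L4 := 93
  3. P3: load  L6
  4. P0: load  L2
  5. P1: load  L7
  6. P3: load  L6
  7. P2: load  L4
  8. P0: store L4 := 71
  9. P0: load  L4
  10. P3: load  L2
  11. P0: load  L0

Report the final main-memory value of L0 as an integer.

memory[L0] = 20

  op1 P0: load  L1 → E/I/I/I on L1; bus BusRd; mem=30
  op2 P3: store L4 := 93 → I/I/I/M on L4; bus BusRdX; mem=10
  op3 P3: load  L6 → I/I/I/E on L6; bus BusRd; mem=50
  op4 P0: load  L2 → E/I/I/I on L2; bus BusRd; mem=90
  op5 P1: load  L7 → I/E/I/I on L7; bus BusRd; mem=60
  op6 P3: load  L6 → I/I/I/E on L6; bus (none); mem=50
  op7 P2: load  L4 → I/I/S/O on L4; bus BusRd; mem=10
  op8 P0: store L4 := 71 → M/I/I/I on L4; bus BusRdX Flush; mem=93
  op9 P0: load  L4 → M/I/I/I on L4; bus (none); mem=93
  op10 P3: load  L2 → S/I/I/S on L2; bus BusRd; mem=90
  op11 P0: load  L0 → E/I/I/I on L0; bus BusRd; mem=20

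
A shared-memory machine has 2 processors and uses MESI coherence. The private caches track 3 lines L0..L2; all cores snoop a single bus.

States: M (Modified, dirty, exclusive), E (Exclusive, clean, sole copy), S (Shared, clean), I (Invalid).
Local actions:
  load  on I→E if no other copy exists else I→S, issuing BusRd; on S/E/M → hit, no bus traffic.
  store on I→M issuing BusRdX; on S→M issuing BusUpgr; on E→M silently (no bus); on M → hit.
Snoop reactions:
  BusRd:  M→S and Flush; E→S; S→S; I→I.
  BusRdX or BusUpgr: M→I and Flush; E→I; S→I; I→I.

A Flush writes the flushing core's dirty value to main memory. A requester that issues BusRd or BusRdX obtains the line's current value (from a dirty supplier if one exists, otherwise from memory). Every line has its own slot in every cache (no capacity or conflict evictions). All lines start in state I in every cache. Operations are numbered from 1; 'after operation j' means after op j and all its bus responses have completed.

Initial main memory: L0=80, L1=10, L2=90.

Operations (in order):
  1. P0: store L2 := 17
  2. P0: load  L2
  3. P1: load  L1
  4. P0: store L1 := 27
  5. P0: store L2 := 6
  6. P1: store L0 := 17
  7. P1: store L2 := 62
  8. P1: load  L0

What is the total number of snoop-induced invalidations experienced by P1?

step 1: P0: store L2 := 17  ⟶  MI  (L2)  txn=BusRdX  M[L2]=90
step 2: P0: load  L2  ⟶  MI  (L2)  txn=∅  M[L2]=90
step 3: P1: load  L1  ⟶  IE  (L1)  txn=BusRd  M[L1]=10
step 4: P0: store L1 := 27  ⟶  MI  (L1)  txn=BusRdX  M[L1]=10
step 5: P0: store L2 := 6  ⟶  MI  (L2)  txn=∅  M[L2]=90
step 6: P1: store L0 := 17  ⟶  IM  (L0)  txn=BusRdX  M[L0]=80
step 7: P1: store L2 := 62  ⟶  IM  (L2)  txn=BusRdX+Flush  M[L2]=6
step 8: P1: load  L0  ⟶  IM  (L0)  txn=∅  M[L0]=80

invalidations = 1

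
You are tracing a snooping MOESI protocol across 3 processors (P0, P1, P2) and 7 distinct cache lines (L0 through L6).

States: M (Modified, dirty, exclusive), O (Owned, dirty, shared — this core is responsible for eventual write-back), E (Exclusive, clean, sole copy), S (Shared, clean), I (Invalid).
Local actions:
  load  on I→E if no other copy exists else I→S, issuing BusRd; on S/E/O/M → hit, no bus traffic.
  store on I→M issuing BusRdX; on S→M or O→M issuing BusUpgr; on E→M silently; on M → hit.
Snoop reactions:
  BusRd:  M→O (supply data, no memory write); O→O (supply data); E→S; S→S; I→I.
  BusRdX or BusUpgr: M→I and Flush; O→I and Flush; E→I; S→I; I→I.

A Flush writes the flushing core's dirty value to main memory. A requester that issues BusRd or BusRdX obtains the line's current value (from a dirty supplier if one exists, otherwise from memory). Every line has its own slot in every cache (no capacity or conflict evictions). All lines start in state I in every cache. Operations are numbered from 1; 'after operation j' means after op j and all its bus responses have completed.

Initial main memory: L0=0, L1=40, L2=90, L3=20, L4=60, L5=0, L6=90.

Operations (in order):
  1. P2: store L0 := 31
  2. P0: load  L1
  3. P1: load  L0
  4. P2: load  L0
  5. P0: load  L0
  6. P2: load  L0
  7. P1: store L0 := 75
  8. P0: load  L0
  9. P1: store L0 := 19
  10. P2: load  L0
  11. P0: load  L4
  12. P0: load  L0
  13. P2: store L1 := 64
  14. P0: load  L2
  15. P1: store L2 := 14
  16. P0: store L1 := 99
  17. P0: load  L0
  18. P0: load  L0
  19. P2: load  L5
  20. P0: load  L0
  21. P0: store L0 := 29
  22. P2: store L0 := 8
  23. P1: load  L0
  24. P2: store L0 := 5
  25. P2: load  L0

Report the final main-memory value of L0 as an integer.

memory[L0] = 29

1. P2: store L0 := 31  bus=[BusRdX]  L0: P0=I P1=I P2=M  mem[L0]=0
2. P0: load  L1  bus=[BusRd]  L1: P0=E P1=I P2=I  mem[L1]=40
3. P1: load  L0  bus=[BusRd]  L0: P0=I P1=S P2=O  mem[L0]=0
4. P2: load  L0  bus=[-]  L0: P0=I P1=S P2=O  mem[L0]=0
5. P0: load  L0  bus=[BusRd]  L0: P0=S P1=S P2=O  mem[L0]=0
6. P2: load  L0  bus=[-]  L0: P0=S P1=S P2=O  mem[L0]=0
7. P1: store L0 := 75  bus=[BusUpgr,Flush]  L0: P0=I P1=M P2=I  mem[L0]=31
8. P0: load  L0  bus=[BusRd]  L0: P0=S P1=O P2=I  mem[L0]=31
9. P1: store L0 := 19  bus=[BusUpgr]  L0: P0=I P1=M P2=I  mem[L0]=31
10. P2: load  L0  bus=[BusRd]  L0: P0=I P1=O P2=S  mem[L0]=31
11. P0: load  L4  bus=[BusRd]  L4: P0=E P1=I P2=I  mem[L4]=60
12. P0: load  L0  bus=[BusRd]  L0: P0=S P1=O P2=S  mem[L0]=31
13. P2: store L1 := 64  bus=[BusRdX]  L1: P0=I P1=I P2=M  mem[L1]=40
14. P0: load  L2  bus=[BusRd]  L2: P0=E P1=I P2=I  mem[L2]=90
15. P1: store L2 := 14  bus=[BusRdX]  L2: P0=I P1=M P2=I  mem[L2]=90
16. P0: store L1 := 99  bus=[BusRdX,Flush]  L1: P0=M P1=I P2=I  mem[L1]=64
17. P0: load  L0  bus=[-]  L0: P0=S P1=O P2=S  mem[L0]=31
18. P0: load  L0  bus=[-]  L0: P0=S P1=O P2=S  mem[L0]=31
19. P2: load  L5  bus=[BusRd]  L5: P0=I P1=I P2=E  mem[L5]=0
20. P0: load  L0  bus=[-]  L0: P0=S P1=O P2=S  mem[L0]=31
21. P0: store L0 := 29  bus=[BusUpgr,Flush]  L0: P0=M P1=I P2=I  mem[L0]=19
22. P2: store L0 := 8  bus=[BusRdX,Flush]  L0: P0=I P1=I P2=M  mem[L0]=29
23. P1: load  L0  bus=[BusRd]  L0: P0=I P1=S P2=O  mem[L0]=29
24. P2: store L0 := 5  bus=[BusUpgr]  L0: P0=I P1=I P2=M  mem[L0]=29
25. P2: load  L0  bus=[-]  L0: P0=I P1=I P2=M  mem[L0]=29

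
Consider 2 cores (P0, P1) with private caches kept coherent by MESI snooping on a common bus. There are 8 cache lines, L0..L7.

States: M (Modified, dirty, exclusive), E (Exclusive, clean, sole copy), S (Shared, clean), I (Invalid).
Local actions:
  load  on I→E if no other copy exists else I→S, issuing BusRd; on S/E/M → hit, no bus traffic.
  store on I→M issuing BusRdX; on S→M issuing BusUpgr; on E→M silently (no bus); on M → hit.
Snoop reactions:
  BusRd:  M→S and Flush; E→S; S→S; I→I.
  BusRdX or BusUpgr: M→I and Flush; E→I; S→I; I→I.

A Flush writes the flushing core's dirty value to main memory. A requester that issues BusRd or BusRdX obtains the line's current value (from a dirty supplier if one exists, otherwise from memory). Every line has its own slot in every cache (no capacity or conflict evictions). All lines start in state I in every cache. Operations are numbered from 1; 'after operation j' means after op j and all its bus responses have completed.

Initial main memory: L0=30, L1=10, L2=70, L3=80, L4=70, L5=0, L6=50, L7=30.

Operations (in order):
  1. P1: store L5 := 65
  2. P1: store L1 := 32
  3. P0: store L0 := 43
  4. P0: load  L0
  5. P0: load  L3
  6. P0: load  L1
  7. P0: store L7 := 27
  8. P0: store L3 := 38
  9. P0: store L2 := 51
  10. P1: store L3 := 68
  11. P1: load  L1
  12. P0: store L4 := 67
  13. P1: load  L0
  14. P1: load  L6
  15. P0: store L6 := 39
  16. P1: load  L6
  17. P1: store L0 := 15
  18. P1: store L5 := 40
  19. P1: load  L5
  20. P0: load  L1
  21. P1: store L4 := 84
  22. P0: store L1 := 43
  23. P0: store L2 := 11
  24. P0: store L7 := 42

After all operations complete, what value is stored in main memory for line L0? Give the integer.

memory[L0] = 43

[1] P1: store L5 := 65 | P0:I, P1:M(65) | bus: BusRdX
[2] P1: store L1 := 32 | P0:I, P1:M(32) | bus: BusRdX
[3] P0: store L0 := 43 | P0:M(43), P1:I | bus: BusRdX
[4] P0: load  L0 | P0:M(43), P1:I | bus: none
[5] P0: load  L3 | P0:E(80), P1:I | bus: BusRd
[6] P0: load  L1 | P0:S(32), P1:S(32) | bus: BusRd,Flush
[7] P0: store L7 := 27 | P0:M(27), P1:I | bus: BusRdX
[8] P0: store L3 := 38 | P0:M(38), P1:I | bus: none
[9] P0: store L2 := 51 | P0:M(51), P1:I | bus: BusRdX
[10] P1: store L3 := 68 | P0:I, P1:M(68) | bus: BusRdX,Flush
[11] P1: load  L1 | P0:S(32), P1:S(32) | bus: none
[12] P0: store L4 := 67 | P0:M(67), P1:I | bus: BusRdX
[13] P1: load  L0 | P0:S(43), P1:S(43) | bus: BusRd,Flush
[14] P1: load  L6 | P0:I, P1:E(50) | bus: BusRd
[15] P0: store L6 := 39 | P0:M(39), P1:I | bus: BusRdX
[16] P1: load  L6 | P0:S(39), P1:S(39) | bus: BusRd,Flush
[17] P1: store L0 := 15 | P0:I, P1:M(15) | bus: BusUpgr
[18] P1: store L5 := 40 | P0:I, P1:M(40) | bus: none
[19] P1: load  L5 | P0:I, P1:M(40) | bus: none
[20] P0: load  L1 | P0:S(32), P1:S(32) | bus: none
[21] P1: store L4 := 84 | P0:I, P1:M(84) | bus: BusRdX,Flush
[22] P0: store L1 := 43 | P0:M(43), P1:I | bus: BusUpgr
[23] P0: store L2 := 11 | P0:M(11), P1:I | bus: none
[24] P0: store L7 := 42 | P0:M(42), P1:I | bus: none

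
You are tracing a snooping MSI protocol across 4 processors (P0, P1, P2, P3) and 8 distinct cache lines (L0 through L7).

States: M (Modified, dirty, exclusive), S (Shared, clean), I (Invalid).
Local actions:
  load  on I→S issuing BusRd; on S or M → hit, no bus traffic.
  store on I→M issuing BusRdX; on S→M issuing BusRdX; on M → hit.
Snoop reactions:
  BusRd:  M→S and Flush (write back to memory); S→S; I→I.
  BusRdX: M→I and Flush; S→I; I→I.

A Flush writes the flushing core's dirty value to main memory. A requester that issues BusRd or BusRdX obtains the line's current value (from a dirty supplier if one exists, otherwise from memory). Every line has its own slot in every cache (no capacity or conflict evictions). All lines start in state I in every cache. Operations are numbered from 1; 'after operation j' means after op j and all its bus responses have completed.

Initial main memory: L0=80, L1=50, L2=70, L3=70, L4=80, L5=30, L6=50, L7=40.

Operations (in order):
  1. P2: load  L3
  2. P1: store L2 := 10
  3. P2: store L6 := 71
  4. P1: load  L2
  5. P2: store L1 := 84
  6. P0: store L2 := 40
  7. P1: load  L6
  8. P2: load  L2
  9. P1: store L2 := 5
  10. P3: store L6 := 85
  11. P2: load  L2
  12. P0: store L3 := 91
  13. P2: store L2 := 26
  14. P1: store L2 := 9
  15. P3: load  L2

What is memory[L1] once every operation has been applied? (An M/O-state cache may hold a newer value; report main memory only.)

memory[L1] = 50

  op1 P2: load  L3 → I/I/S/I on L3; bus BusRd; mem=70
  op2 P1: store L2 := 10 → I/M/I/I on L2; bus BusRdX; mem=70
  op3 P2: store L6 := 71 → I/I/M/I on L6; bus BusRdX; mem=50
  op4 P1: load  L2 → I/M/I/I on L2; bus (none); mem=70
  op5 P2: store L1 := 84 → I/I/M/I on L1; bus BusRdX; mem=50
  op6 P0: store L2 := 40 → M/I/I/I on L2; bus BusRdX Flush; mem=10
  op7 P1: load  L6 → I/S/S/I on L6; bus BusRd Flush; mem=71
  op8 P2: load  L2 → S/I/S/I on L2; bus BusRd Flush; mem=40
  op9 P1: store L2 := 5 → I/M/I/I on L2; bus BusRdX; mem=40
  op10 P3: store L6 := 85 → I/I/I/M on L6; bus BusRdX; mem=71
  op11 P2: load  L2 → I/S/S/I on L2; bus BusRd Flush; mem=5
  op12 P0: store L3 := 91 → M/I/I/I on L3; bus BusRdX; mem=70
  op13 P2: store L2 := 26 → I/I/M/I on L2; bus BusRdX; mem=5
  op14 P1: store L2 := 9 → I/M/I/I on L2; bus BusRdX Flush; mem=26
  op15 P3: load  L2 → I/S/I/S on L2; bus BusRd Flush; mem=9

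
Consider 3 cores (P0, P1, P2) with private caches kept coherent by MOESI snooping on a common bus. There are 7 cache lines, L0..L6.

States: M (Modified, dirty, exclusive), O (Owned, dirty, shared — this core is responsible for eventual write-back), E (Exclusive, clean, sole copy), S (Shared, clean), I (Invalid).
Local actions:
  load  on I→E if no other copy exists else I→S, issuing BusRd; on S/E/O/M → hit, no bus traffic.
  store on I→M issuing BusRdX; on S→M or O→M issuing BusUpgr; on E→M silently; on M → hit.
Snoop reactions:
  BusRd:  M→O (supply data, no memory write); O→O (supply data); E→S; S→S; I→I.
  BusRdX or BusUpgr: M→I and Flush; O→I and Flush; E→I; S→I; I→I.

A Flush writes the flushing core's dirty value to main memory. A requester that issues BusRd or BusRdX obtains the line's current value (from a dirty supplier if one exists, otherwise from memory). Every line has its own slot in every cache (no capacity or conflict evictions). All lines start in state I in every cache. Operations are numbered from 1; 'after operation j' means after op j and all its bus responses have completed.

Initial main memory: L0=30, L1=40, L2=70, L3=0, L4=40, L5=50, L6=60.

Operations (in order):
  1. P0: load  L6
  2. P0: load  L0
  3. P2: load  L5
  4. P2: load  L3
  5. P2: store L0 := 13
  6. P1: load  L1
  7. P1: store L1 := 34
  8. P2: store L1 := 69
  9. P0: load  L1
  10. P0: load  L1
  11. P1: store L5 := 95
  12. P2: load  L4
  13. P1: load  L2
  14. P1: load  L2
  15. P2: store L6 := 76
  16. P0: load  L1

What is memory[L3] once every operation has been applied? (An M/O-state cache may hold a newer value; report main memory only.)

memory[L3] = 0

[1] P0: load  L6 | P0:E(60), P1:I, P2:I | bus: BusRd
[2] P0: load  L0 | P0:E(30), P1:I, P2:I | bus: BusRd
[3] P2: load  L5 | P0:I, P1:I, P2:E(50) | bus: BusRd
[4] P2: load  L3 | P0:I, P1:I, P2:E(0) | bus: BusRd
[5] P2: store L0 := 13 | P0:I, P1:I, P2:M(13) | bus: BusRdX
[6] P1: load  L1 | P0:I, P1:E(40), P2:I | bus: BusRd
[7] P1: store L1 := 34 | P0:I, P1:M(34), P2:I | bus: none
[8] P2: store L1 := 69 | P0:I, P1:I, P2:M(69) | bus: BusRdX,Flush
[9] P0: load  L1 | P0:S(69), P1:I, P2:O(69) | bus: BusRd
[10] P0: load  L1 | P0:S(69), P1:I, P2:O(69) | bus: none
[11] P1: store L5 := 95 | P0:I, P1:M(95), P2:I | bus: BusRdX
[12] P2: load  L4 | P0:I, P1:I, P2:E(40) | bus: BusRd
[13] P1: load  L2 | P0:I, P1:E(70), P2:I | bus: BusRd
[14] P1: load  L2 | P0:I, P1:E(70), P2:I | bus: none
[15] P2: store L6 := 76 | P0:I, P1:I, P2:M(76) | bus: BusRdX
[16] P0: load  L1 | P0:S(69), P1:I, P2:O(69) | bus: none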